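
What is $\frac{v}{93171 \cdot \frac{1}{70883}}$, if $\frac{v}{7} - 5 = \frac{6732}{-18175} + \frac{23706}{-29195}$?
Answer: $\frac{201022605111727}{9887662899075} \approx 20.331$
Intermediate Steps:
$v = \frac{2835977669}{106123825}$ ($v = 35 + 7 \left(\frac{6732}{-18175} + \frac{23706}{-29195}\right) = 35 + 7 \left(6732 \left(- \frac{1}{18175}\right) + 23706 \left(- \frac{1}{29195}\right)\right) = 35 + 7 \left(- \frac{6732}{18175} - \frac{23706}{29195}\right) = 35 + 7 \left(- \frac{125479458}{106123825}\right) = 35 - \frac{878356206}{106123825} = \frac{2835977669}{106123825} \approx 26.723$)
$\frac{v}{93171 \cdot \frac{1}{70883}} = \frac{2835977669}{106123825 \cdot \frac{93171}{70883}} = \frac{2835977669}{106123825} \cdot \frac{70883}{93171} = \frac{201022605111727}{9887662899075}$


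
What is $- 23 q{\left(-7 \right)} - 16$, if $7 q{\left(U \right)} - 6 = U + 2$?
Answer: $- \frac{135}{7} \approx -19.286$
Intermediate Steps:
$q{\left(U \right)} = \frac{8}{7} + \frac{U}{7}$ ($q{\left(U \right)} = \frac{6}{7} + \frac{U + 2}{7} = \frac{6}{7} + \frac{2 + U}{7} = \frac{6}{7} + \left(\frac{2}{7} + \frac{U}{7}\right) = \frac{8}{7} + \frac{U}{7}$)
$- 23 q{\left(-7 \right)} - 16 = - 23 \left(\frac{8}{7} + \frac{1}{7} \left(-7\right)\right) - 16 = - 23 \left(\frac{8}{7} - 1\right) - 16 = \left(-23\right) \frac{1}{7} - 16 = - \frac{23}{7} - 16 = - \frac{135}{7}$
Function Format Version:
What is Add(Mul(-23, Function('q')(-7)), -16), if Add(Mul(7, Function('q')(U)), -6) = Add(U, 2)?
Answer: Rational(-135, 7) ≈ -19.286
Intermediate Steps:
Function('q')(U) = Add(Rational(8, 7), Mul(Rational(1, 7), U)) (Function('q')(U) = Add(Rational(6, 7), Mul(Rational(1, 7), Add(U, 2))) = Add(Rational(6, 7), Mul(Rational(1, 7), Add(2, U))) = Add(Rational(6, 7), Add(Rational(2, 7), Mul(Rational(1, 7), U))) = Add(Rational(8, 7), Mul(Rational(1, 7), U)))
Add(Mul(-23, Function('q')(-7)), -16) = Add(Mul(-23, Add(Rational(8, 7), Mul(Rational(1, 7), -7))), -16) = Add(Mul(-23, Add(Rational(8, 7), -1)), -16) = Add(Mul(-23, Rational(1, 7)), -16) = Add(Rational(-23, 7), -16) = Rational(-135, 7)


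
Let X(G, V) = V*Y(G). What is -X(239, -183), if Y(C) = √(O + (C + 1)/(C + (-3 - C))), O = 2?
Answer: 183*I*√78 ≈ 1616.2*I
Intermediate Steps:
Y(C) = √(5/3 - C/3) (Y(C) = √(2 + (C + 1)/(C + (-3 - C))) = √(2 + (1 + C)/(-3)) = √(2 + (1 + C)*(-⅓)) = √(2 + (-⅓ - C/3)) = √(5/3 - C/3))
X(G, V) = V*√(15 - 3*G)/3 (X(G, V) = V*(√(15 - 3*G)/3) = V*√(15 - 3*G)/3)
-X(239, -183) = -(-183)*√(15 - 3*239)/3 = -(-183)*√(15 - 717)/3 = -(-183)*√(-702)/3 = -(-183)*3*I*√78/3 = -(-183)*I*√78 = 183*I*√78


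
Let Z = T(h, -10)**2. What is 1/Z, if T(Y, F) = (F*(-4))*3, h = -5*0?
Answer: 1/14400 ≈ 6.9444e-5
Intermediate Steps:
h = 0
T(Y, F) = -12*F (T(Y, F) = -4*F*3 = -12*F)
Z = 14400 (Z = (-12*(-10))**2 = 120**2 = 14400)
1/Z = 1/14400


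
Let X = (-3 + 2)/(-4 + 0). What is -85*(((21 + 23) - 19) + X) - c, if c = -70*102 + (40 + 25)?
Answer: 19715/4 ≈ 4928.8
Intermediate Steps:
c = -7075 (c = -7140 + 65 = -7075)
X = ¼ (X = -1/(-4) = -1*(-¼) = ¼ ≈ 0.25000)
-85*(((21 + 23) - 19) + X) - c = -85*(((21 + 23) - 19) + ¼) - 1*(-7075) = -85*((44 - 19) + ¼) + 7075 = -85*(25 + ¼) + 7075 = -85*101/4 + 7075 = -8585/4 + 7075 = 19715/4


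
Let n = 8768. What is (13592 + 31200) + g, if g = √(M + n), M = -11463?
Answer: 44792 + 7*I*√55 ≈ 44792.0 + 51.913*I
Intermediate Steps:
g = 7*I*√55 (g = √(-11463 + 8768) = √(-2695) = 7*I*√55 ≈ 51.913*I)
(13592 + 31200) + g = (13592 + 31200) + 7*I*√55 = 44792 + 7*I*√55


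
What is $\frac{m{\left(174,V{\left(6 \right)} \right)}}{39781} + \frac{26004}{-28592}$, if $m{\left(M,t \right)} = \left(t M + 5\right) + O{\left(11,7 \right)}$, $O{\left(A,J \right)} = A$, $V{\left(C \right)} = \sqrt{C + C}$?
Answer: $- \frac{258501913}{284354588} + \frac{348 \sqrt{3}}{39781} \approx -0.89393$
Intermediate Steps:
$V{\left(C \right)} = \sqrt{2} \sqrt{C}$ ($V{\left(C \right)} = \sqrt{2 C} = \sqrt{2} \sqrt{C}$)
$m{\left(M,t \right)} = 16 + M t$ ($m{\left(M,t \right)} = \left(t M + 5\right) + 11 = \left(M t + 5\right) + 11 = \left(5 + M t\right) + 11 = 16 + M t$)
$\frac{m{\left(174,V{\left(6 \right)} \right)}}{39781} + \frac{26004}{-28592} = \frac{16 + 174 \sqrt{2} \sqrt{6}}{39781} + \frac{26004}{-28592} = \left(16 + 174 \cdot 2 \sqrt{3}\right) \frac{1}{39781} + 26004 \left(- \frac{1}{28592}\right) = \left(16 + 348 \sqrt{3}\right) \frac{1}{39781} - \frac{6501}{7148} = \left(\frac{16}{39781} + \frac{348 \sqrt{3}}{39781}\right) - \frac{6501}{7148} = - \frac{258501913}{284354588} + \frac{348 \sqrt{3}}{39781}$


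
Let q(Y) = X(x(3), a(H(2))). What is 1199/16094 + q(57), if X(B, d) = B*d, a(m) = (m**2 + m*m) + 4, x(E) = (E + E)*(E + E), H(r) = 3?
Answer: 12747647/16094 ≈ 792.07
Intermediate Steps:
x(E) = 4*E**2 (x(E) = (2*E)*(2*E) = 4*E**2)
a(m) = 4 + 2*m**2 (a(m) = (m**2 + m**2) + 4 = 2*m**2 + 4 = 4 + 2*m**2)
q(Y) = 792 (q(Y) = (4*3**2)*(4 + 2*3**2) = (4*9)*(4 + 2*9) = 36*(4 + 18) = 36*22 = 792)
1199/16094 + q(57) = 1199/16094 + 792 = 12747647/16094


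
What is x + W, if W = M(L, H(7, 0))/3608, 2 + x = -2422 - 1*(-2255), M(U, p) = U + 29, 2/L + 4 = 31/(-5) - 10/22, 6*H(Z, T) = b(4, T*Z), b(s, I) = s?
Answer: -89324447/528572 ≈ -168.99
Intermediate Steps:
H(Z, T) = ⅔ (H(Z, T) = (⅙)*4 = ⅔)
L = -55/293 (L = 2/(-4 + (31/(-5) - 10/22)) = 2/(-4 + (31*(-⅕) - 10*1/22)) = 2/(-4 + (-31/5 - 5/11)) = 2/(-4 - 366/55) = 2/(-586/55) = 2*(-55/586) = -55/293 ≈ -0.18771)
M(U, p) = 29 + U
x = -169 (x = -2 + (-2422 - 1*(-2255)) = -2 + (-2422 + 2255) = -2 - 167 = -169)
W = 4221/528572 (W = (29 - 55/293)/3608 = (8442/293)*(1/3608) = 4221/528572 ≈ 0.0079857)
x + W = -169 + 4221/528572 = -89324447/528572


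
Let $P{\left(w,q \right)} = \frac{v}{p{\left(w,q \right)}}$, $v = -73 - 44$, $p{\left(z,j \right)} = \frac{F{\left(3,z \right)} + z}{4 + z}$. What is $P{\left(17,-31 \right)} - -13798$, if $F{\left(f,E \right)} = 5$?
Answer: $\frac{301099}{22} \approx 13686.0$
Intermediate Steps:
$p{\left(z,j \right)} = \frac{5 + z}{4 + z}$
$v = -117$
$P{\left(w,q \right)} = - \frac{117 \left(4 + w\right)}{5 + w}$ ($P{\left(w,q \right)} = - \frac{117}{\frac{1}{4 + w} \left(5 + w\right)} = - 117 \frac{4 + w}{5 + w} = - \frac{117 \left(4 + w\right)}{5 + w}$)
$P{\left(17,-31 \right)} - -13798 = \frac{117 \left(-4 - 17\right)}{5 + 17} - -13798 = \frac{117 \left(-4 - 17\right)}{22} + 13798 = 117 \cdot \frac{1}{22} \left(-21\right) + 13798 = - \frac{2457}{22} + 13798 = \frac{301099}{22}$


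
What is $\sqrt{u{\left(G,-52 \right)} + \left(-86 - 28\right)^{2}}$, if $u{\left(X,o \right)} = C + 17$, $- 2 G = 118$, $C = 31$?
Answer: $2 \sqrt{3261} \approx 114.21$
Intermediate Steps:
$G = -59$ ($G = \left(- \frac{1}{2}\right) 118 = -59$)
$u{\left(X,o \right)} = 48$ ($u{\left(X,o \right)} = 31 + 17 = 48$)
$\sqrt{u{\left(G,-52 \right)} + \left(-86 - 28\right)^{2}} = \sqrt{48 + \left(-86 - 28\right)^{2}} = \sqrt{48 + \left(-114\right)^{2}} = \sqrt{48 + 12996} = \sqrt{13044} = 2 \sqrt{3261}$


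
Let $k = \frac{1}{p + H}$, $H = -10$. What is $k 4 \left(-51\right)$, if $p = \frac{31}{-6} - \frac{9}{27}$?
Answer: $\frac{408}{31} \approx 13.161$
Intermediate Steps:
$p = - \frac{11}{2}$ ($p = 31 \left(- \frac{1}{6}\right) - \frac{1}{3} = - \frac{31}{6} - \frac{1}{3} = - \frac{11}{2} \approx -5.5$)
$k = - \frac{2}{31}$ ($k = \frac{1}{- \frac{11}{2} - 10} = \frac{1}{- \frac{31}{2}} = - \frac{2}{31} \approx -0.064516$)
$k 4 \left(-51\right) = - \frac{2 \cdot 4 \left(-51\right)}{31} = \left(- \frac{2}{31}\right) \left(-204\right) = \frac{408}{31}$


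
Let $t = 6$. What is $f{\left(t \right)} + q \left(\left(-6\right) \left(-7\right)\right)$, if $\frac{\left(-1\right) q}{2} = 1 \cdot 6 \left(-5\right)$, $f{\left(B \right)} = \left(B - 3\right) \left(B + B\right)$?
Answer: $2556$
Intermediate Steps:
$f{\left(B \right)} = 2 B \left(-3 + B\right)$ ($f{\left(B \right)} = \left(-3 + B\right) 2 B = 2 B \left(-3 + B\right)$)
$q = 60$ ($q = - 2 \cdot 1 \cdot 6 \left(-5\right) = - 2 \cdot 6 \left(-5\right) = \left(-2\right) \left(-30\right) = 60$)
$f{\left(t \right)} + q \left(\left(-6\right) \left(-7\right)\right) = 2 \cdot 6 \left(-3 + 6\right) + 60 \left(\left(-6\right) \left(-7\right)\right) = 2 \cdot 6 \cdot 3 + 60 \cdot 42 = 36 + 2520 = 2556$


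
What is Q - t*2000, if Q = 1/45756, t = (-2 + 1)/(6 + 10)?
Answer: 5719501/45756 ≈ 125.00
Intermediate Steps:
t = -1/16 ≈ -0.062500
Q = 1/45756 ≈ 2.1855e-5
Q - t*2000 = 1/45756 - (-1)*2000/16 = 1/45756 - 1*(-125) = 1/45756 + 125 = 5719501/45756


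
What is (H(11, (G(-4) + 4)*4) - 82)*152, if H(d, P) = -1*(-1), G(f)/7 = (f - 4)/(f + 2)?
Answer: -12312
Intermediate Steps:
G(f) = 7*(-4 + f)/(2 + f) (G(f) = 7*((f - 4)/(f + 2)) = 7*((-4 + f)/(2 + f)) = 7*(-4 + f)/(2 + f))
H(d, P) = 1
(H(11, (G(-4) + 4)*4) - 82)*152 = (1 - 82)*152 = -81*152 = -12312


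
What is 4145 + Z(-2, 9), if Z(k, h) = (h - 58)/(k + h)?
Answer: 4138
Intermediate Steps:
Z(k, h) = (-58 + h)/(h + k)
4145 + Z(-2, 9) = 4145 + (-58 + 9)/(9 - 2) = 4145 - 49/7 = 4145 + (⅐)*(-49) = 4145 - 7 = 4138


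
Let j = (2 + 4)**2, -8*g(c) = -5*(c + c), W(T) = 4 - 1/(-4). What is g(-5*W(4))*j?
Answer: -3825/4 ≈ -956.25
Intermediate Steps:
W(T) = 17/4 (W(T) = 4 - 1*(-1/4) = 4 + 1/4 = 17/4)
g(c) = 5*c/4 (g(c) = -(-5)*(c + c)/8 = -(-5)*2*c/8 = -(-5)*c/4 = 5*c/4)
j = 36 (j = 6**2 = 36)
g(-5*W(4))*j = (5*(-5*17/4)/4)*36 = ((5/4)*(-85/4))*36 = -425/16*36 = -3825/4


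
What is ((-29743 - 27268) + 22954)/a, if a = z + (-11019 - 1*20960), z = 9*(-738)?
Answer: 34057/38621 ≈ 0.88183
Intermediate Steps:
z = -6642
a = -38621 (a = -6642 + (-11019 - 1*20960) = -6642 + (-11019 - 20960) = -6642 - 31979 = -38621)
((-29743 - 27268) + 22954)/a = ((-29743 - 27268) + 22954)/(-38621) = (-57011 + 22954)*(-1/38621) = -34057*(-1/38621) = 34057/38621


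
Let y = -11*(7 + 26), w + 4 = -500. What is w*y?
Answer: 182952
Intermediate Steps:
w = -504 (w = -4 - 500 = -504)
y = -363 (y = -11*33 = -363)
w*y = -504*(-363) = 182952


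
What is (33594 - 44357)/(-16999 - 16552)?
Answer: 10763/33551 ≈ 0.32080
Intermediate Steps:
(33594 - 44357)/(-16999 - 16552) = -10763/(-33551) = -10763*(-1/33551) = 10763/33551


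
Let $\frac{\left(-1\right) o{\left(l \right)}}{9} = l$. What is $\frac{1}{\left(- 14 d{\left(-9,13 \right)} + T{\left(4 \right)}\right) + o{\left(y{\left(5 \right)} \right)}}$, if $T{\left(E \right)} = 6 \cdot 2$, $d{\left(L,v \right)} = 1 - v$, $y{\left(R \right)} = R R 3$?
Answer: $- \frac{1}{495} \approx -0.0020202$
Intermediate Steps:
$y{\left(R \right)} = 3 R^{2}$ ($y{\left(R \right)} = R^{2} \cdot 3 = 3 R^{2}$)
$o{\left(l \right)} = - 9 l$
$T{\left(E \right)} = 12$
$\frac{1}{\left(- 14 d{\left(-9,13 \right)} + T{\left(4 \right)}\right) + o{\left(y{\left(5 \right)} \right)}} = \frac{1}{\left(- 14 \left(1 - 13\right) + 12\right) - 9 \cdot 3 \cdot 5^{2}} = \frac{1}{\left(- 14 \left(1 - 13\right) + 12\right) - 9 \cdot 3 \cdot 25} = \frac{1}{\left(\left(-14\right) \left(-12\right) + 12\right) - 675} = \frac{1}{\left(168 + 12\right) - 675} = \frac{1}{180 - 675} = \frac{1}{-495} = - \frac{1}{495}$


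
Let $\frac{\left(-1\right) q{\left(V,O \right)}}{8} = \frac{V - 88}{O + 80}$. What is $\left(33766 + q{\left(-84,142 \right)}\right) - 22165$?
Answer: $\frac{1288399}{111} \approx 11607.0$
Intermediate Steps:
$q{\left(V,O \right)} = - \frac{8 \left(-88 + V\right)}{80 + O}$ ($q{\left(V,O \right)} = - 8 \frac{V - 88}{O + 80} = - 8 \frac{-88 + V}{80 + O} = - \frac{8 \left(-88 + V\right)}{80 + O}$)
$\left(33766 + q{\left(-84,142 \right)}\right) - 22165 = \left(33766 + \frac{8 \left(88 - -84\right)}{80 + 142}\right) - 22165 = \left(33766 + \frac{8 \left(88 + 84\right)}{222}\right) - 22165 = \left(33766 + 8 \cdot \frac{1}{222} \cdot 172\right) - 22165 = \left(33766 + \frac{688}{111}\right) - 22165 = \frac{3748714}{111} - 22165 = \frac{1288399}{111}$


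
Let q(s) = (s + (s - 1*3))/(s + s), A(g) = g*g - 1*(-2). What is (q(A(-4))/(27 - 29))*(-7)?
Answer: 77/24 ≈ 3.2083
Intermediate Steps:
A(g) = 2 + g² (A(g) = g² + 2 = 2 + g²)
q(s) = (-3 + 2*s)/(2*s) (q(s) = (s + (s - 3))/((2*s)) = (s + (-3 + s))*(1/(2*s)) = (-3 + 2*s)*(1/(2*s)) = (-3 + 2*s)/(2*s))
(q(A(-4))/(27 - 29))*(-7) = (((-3/2 + (2 + (-4)²))/(2 + (-4)²))/(27 - 29))*(-7) = (((-3/2 + (2 + 16))/(2 + 16))/(-2))*(-7) = -(-3/2 + 18)/(2*18)*(-7) = -33/(36*2)*(-7) = -½*11/12*(-7) = -11/24*(-7) = 77/24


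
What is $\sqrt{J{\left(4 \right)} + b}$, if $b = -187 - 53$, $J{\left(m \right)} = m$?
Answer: $2 i \sqrt{59} \approx 15.362 i$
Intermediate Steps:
$b = -240$ ($b = -187 - 53 = -240$)
$\sqrt{J{\left(4 \right)} + b} = \sqrt{4 - 240} = \sqrt{-236} = 2 i \sqrt{59}$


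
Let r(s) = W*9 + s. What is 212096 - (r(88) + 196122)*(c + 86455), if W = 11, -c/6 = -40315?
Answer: -64456866509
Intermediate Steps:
c = 241890 (c = -6*(-40315) = 241890)
r(s) = 99 + s (r(s) = 11*9 + s = 99 + s)
212096 - (r(88) + 196122)*(c + 86455) = 212096 - ((99 + 88) + 196122)*(241890 + 86455) = 212096 - (187 + 196122)*328345 = 212096 - 196309*328345 = 212096 - 1*64457078605 = 212096 - 64457078605 = -64456866509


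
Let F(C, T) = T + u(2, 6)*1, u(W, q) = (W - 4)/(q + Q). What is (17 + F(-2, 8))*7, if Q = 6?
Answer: 1043/6 ≈ 173.83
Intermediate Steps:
u(W, q) = (-4 + W)/(6 + q) (u(W, q) = (W - 4)/(q + 6) = (-4 + W)/(6 + q))
F(C, T) = -⅙ + T (F(C, T) = T + ((-4 + 2)/(6 + 6))*1 = T + (-2/12)*1 = T + ((1/12)*(-2))*1 = T - ⅙*1 = T - ⅙ = -⅙ + T)
(17 + F(-2, 8))*7 = (17 + (-⅙ + 8))*7 = (17 + 47/6)*7 = (149/6)*7 = 1043/6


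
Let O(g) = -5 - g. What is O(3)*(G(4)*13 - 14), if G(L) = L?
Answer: -304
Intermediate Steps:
O(3)*(G(4)*13 - 14) = (-5 - 1*3)*(4*13 - 14) = (-5 - 3)*(52 - 14) = -8*38 = -304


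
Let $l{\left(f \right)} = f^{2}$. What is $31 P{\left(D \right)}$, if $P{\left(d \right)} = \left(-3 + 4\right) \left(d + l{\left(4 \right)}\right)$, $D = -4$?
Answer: $372$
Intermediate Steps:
$P{\left(d \right)} = 16 + d$ ($P{\left(d \right)} = \left(-3 + 4\right) \left(d + 4^{2}\right) = 1 \left(d + 16\right) = 1 \left(16 + d\right) = 16 + d$)
$31 P{\left(D \right)} = 31 \left(16 - 4\right) = 31 \cdot 12 = 372$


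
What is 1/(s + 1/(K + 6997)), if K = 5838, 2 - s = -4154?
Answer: 12835/53342261 ≈ 0.00024062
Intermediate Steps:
s = 4156 (s = 2 - 1*(-4154) = 2 + 4154 = 4156)
1/(s + 1/(K + 6997)) = 1/(4156 + 1/(5838 + 6997)) = 1/(4156 + 1/12835) = 1/(53342261/12835) = 12835/53342261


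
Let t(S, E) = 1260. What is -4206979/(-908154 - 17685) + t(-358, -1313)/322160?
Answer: 67824345589/14913414612 ≈ 4.5479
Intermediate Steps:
-4206979/(-908154 - 17685) + t(-358, -1313)/322160 = -4206979/(-908154 - 17685) + 1260/322160 = -4206979/(-925839) + 1260*(1/322160) = -4206979*(-1/925839) + 63/16108 = 4206979/925839 + 63/16108 = 67824345589/14913414612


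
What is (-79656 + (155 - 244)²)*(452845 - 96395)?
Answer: -25569940750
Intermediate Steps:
(-79656 + (155 - 244)²)*(452845 - 96395) = (-79656 + (-89)²)*356450 = (-79656 + 7921)*356450 = -71735*356450 = -25569940750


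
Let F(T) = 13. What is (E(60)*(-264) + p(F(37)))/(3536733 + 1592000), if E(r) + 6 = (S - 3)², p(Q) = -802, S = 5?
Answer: -274/5128733 ≈ -5.3425e-5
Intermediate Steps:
E(r) = -2 (E(r) = -6 + (5 - 3)² = -6 + 2² = -6 + 4 = -2)
(E(60)*(-264) + p(F(37)))/(3536733 + 1592000) = (-2*(-264) - 802)/(3536733 + 1592000) = (528 - 802)/5128733 = -274*1/5128733 = -274/5128733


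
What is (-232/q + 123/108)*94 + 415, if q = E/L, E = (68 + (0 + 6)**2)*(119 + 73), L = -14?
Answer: 1005911/1872 ≈ 537.35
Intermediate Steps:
E = 19968 (E = (68 + 6**2)*192 = (68 + 36)*192 = 104*192 = 19968)
q = -9984/7 (q = 19968/(-14) = 19968*(-1/14) = -9984/7 ≈ -1426.3)
(-232/q + 123/108)*94 + 415 = (-232/(-9984/7) + 123/108)*94 + 415 = (-232*(-7/9984) + 123*(1/108))*94 + 415 = (203/1248 + 41/36)*94 + 415 = (4873/3744)*94 + 415 = 229031/1872 + 415 = 1005911/1872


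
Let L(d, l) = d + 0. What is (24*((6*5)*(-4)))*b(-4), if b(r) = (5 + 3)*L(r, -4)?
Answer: 92160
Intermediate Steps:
L(d, l) = d
b(r) = 8*r (b(r) = (5 + 3)*r = 8*r)
(24*((6*5)*(-4)))*b(-4) = (24*((6*5)*(-4)))*(8*(-4)) = (24*(30*(-4)))*(-32) = (24*(-120))*(-32) = -2880*(-32) = 92160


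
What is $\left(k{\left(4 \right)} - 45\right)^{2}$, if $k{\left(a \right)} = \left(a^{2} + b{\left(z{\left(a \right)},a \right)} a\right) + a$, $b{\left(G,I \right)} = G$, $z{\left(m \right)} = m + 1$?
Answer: $25$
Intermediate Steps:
$z{\left(m \right)} = 1 + m$
$k{\left(a \right)} = a + a^{2} + a \left(1 + a\right)$ ($k{\left(a \right)} = \left(a^{2} + \left(1 + a\right) a\right) + a = \left(a^{2} + a \left(1 + a\right)\right) + a = a + a^{2} + a \left(1 + a\right)$)
$\left(k{\left(4 \right)} - 45\right)^{2} = \left(2 \cdot 4 \left(1 + 4\right) - 45\right)^{2} = \left(2 \cdot 4 \cdot 5 - 45\right)^{2} = \left(40 - 45\right)^{2} = \left(-5\right)^{2} = 25$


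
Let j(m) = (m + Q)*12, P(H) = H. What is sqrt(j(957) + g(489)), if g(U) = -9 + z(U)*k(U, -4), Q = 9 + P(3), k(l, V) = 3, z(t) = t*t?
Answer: 3*sqrt(80998) ≈ 853.80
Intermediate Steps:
z(t) = t**2
Q = 12 (Q = 9 + 3 = 12)
j(m) = 144 + 12*m (j(m) = (m + 12)*12 = (12 + m)*12 = 144 + 12*m)
g(U) = -9 + 3*U**2 (g(U) = -9 + U**2*3 = -9 + 3*U**2)
sqrt(j(957) + g(489)) = sqrt((144 + 12*957) + (-9 + 3*489**2)) = sqrt((144 + 11484) + (-9 + 3*239121)) = sqrt(11628 + (-9 + 717363)) = sqrt(11628 + 717354) = sqrt(728982) = 3*sqrt(80998)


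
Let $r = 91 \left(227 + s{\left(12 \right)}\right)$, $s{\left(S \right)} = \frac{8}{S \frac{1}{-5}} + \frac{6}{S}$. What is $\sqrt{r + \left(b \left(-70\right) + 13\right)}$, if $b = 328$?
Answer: $\frac{i \sqrt{91722}}{6} \approx 50.476 i$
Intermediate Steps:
$s{\left(S \right)} = - \frac{34}{S}$ ($s{\left(S \right)} = \frac{8}{S \left(- \frac{1}{5}\right)} + \frac{6}{S} = \frac{8}{\left(- \frac{1}{5}\right) S} + \frac{6}{S} = 8 \left(- \frac{5}{S}\right) + \frac{6}{S} = - \frac{40}{S} + \frac{6}{S} = - \frac{34}{S}$)
$r = \frac{122395}{6}$ ($r = 91 \left(227 - \frac{34}{12}\right) = 91 \left(227 - \frac{17}{6}\right) = 91 \cdot \frac{1345}{6} = \frac{122395}{6} \approx 20399.0$)
$\sqrt{r + \left(b \left(-70\right) + 13\right)} = \sqrt{\frac{122395}{6} + \left(328 \left(-70\right) + 13\right)} = \sqrt{\frac{122395}{6} + \left(-22960 + 13\right)} = \sqrt{\frac{122395}{6} - 22947} = \sqrt{- \frac{15287}{6}} = \frac{i \sqrt{91722}}{6}$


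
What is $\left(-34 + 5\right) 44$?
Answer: $-1276$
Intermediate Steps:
$\left(-34 + 5\right) 44 = \left(-29\right) 44 = -1276$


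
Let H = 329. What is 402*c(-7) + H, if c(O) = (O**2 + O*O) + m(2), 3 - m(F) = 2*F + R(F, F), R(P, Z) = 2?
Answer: 38519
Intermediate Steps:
m(F) = 1 - 2*F (m(F) = 3 - (2*F + 2) = 3 - (2 + 2*F) = 3 + (-2 - 2*F) = 1 - 2*F)
c(O) = -3 + 2*O**2 (c(O) = (O**2 + O*O) + (1 - 2*2) = (O**2 + O**2) + (1 - 4) = 2*O**2 - 3 = -3 + 2*O**2)
402*c(-7) + H = 402*(-3 + 2*(-7)**2) + 329 = 402*(-3 + 2*49) + 329 = 402*(-3 + 98) + 329 = 402*95 + 329 = 38190 + 329 = 38519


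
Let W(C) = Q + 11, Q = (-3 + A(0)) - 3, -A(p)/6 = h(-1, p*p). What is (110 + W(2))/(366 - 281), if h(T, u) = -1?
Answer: 121/85 ≈ 1.4235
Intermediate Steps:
A(p) = 6 (A(p) = -6*(-1) = 6)
Q = 0 (Q = (-3 + 6) - 3 = 3 - 3 = 0)
W(C) = 11 (W(C) = 0 + 11 = 11)
(110 + W(2))/(366 - 281) = (110 + 11)/(366 - 281) = 121/85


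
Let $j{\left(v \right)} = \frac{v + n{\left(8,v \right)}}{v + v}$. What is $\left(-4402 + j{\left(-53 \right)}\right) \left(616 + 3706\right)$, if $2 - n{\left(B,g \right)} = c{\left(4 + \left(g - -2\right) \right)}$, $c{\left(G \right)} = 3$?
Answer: $- \frac{1008231838}{53} \approx -1.9023 \cdot 10^{7}$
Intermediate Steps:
$n{\left(B,g \right)} = -1$ ($n{\left(B,g \right)} = 2 - 3 = -1$)
$j{\left(v \right)} = \frac{-1 + v}{2 v}$ ($j{\left(v \right)} = \frac{v - 1}{v + v} = \frac{-1 + v}{2 v}$)
$\left(-4402 + j{\left(-53 \right)}\right) \left(616 + 3706\right) = \left(-4402 + \frac{-1 - 53}{2 \left(-53\right)}\right) \left(616 + 3706\right) = \left(-4402 + \frac{1}{2} \left(- \frac{1}{53}\right) \left(-54\right)\right) 4322 = \left(-4402 + \frac{27}{53}\right) 4322 = \left(- \frac{233279}{53}\right) 4322 = - \frac{1008231838}{53}$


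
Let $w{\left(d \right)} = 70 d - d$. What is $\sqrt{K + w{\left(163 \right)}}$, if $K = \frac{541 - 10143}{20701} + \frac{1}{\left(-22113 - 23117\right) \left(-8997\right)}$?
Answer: $\frac{\sqrt{798086658844116069854547792810}}{8423947151310} \approx 106.05$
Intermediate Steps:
$K = - \frac{3907383223919}{8423947151310}$ ($K = \left(541 - 10143\right) \frac{1}{20701} + \frac{1}{-45230} \left(- \frac{1}{8997}\right) = \left(-9602\right) \frac{1}{20701} - - \frac{1}{406934310} = - \frac{9602}{20701} + \frac{1}{406934310} = - \frac{3907383223919}{8423947151310} \approx -0.46384$)
$w{\left(d \right)} = 69 d$
$\sqrt{K + w{\left(163 \right)}} = \sqrt{- \frac{3907383223919}{8423947151310} + 69 \cdot 163} = \sqrt{- \frac{3907383223919}{8423947151310} + 11247} = \sqrt{\frac{94740226227559651}{8423947151310}} = \frac{\sqrt{798086658844116069854547792810}}{8423947151310}$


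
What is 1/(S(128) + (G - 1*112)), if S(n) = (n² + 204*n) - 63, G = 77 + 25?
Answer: 1/42423 ≈ 2.3572e-5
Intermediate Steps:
G = 102
S(n) = -63 + n² + 204*n
1/(S(128) + (G - 1*112)) = 1/((-63 + 128² + 204*128) + (102 - 1*112)) = 1/((-63 + 16384 + 26112) + (102 - 112)) = 1/(42433 - 10) = 1/42423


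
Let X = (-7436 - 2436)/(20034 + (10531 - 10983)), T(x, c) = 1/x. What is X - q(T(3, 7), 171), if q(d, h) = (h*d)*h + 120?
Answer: -96612733/9791 ≈ -9867.5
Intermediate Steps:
q(d, h) = 120 + d*h² (q(d, h) = (d*h)*h + 120 = d*h² + 120 = 120 + d*h²)
X = -4936/9791 (X = -9872/(20034 - 452) = -9872/19582 = -9872*1/19582 = -4936/9791 ≈ -0.50414)
X - q(T(3, 7), 171) = -4936/9791 - (120 + 171²/3) = -4936/9791 - (120 + (⅓)*29241) = -4936/9791 - (120 + 9747) = -4936/9791 - 1*9867 = -4936/9791 - 9867 = -96612733/9791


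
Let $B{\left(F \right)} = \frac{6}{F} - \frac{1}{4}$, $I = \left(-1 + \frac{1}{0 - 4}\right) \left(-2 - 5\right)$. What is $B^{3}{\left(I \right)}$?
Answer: $\frac{226981}{2744000} \approx 0.082719$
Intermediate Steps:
$I = \frac{35}{4}$ ($I = \left(-1 + \frac{1}{-4}\right) \left(-7\right) = \left(-1 - \frac{1}{4}\right) \left(-7\right) = \left(- \frac{5}{4}\right) \left(-7\right) = \frac{35}{4} \approx 8.75$)
$B{\left(F \right)} = - \frac{1}{4} + \frac{6}{F}$ ($B{\left(F \right)} = \frac{6}{F} - \frac{1}{4} = - \frac{1}{4} + \frac{6}{F}$)
$B^{3}{\left(I \right)} = \left(\frac{24 - \frac{35}{4}}{4 \cdot \frac{35}{4}}\right)^{3} = \left(\frac{1}{4} \cdot \frac{4}{35} \left(24 - \frac{35}{4}\right)\right)^{3} = \left(\frac{1}{4} \cdot \frac{4}{35} \cdot \frac{61}{4}\right)^{3} = \left(\frac{61}{140}\right)^{3} = \frac{226981}{2744000}$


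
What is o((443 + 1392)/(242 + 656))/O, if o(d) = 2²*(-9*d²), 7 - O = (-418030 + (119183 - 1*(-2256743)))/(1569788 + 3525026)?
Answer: -77199232820175/3397561694501 ≈ -22.722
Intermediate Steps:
O = 16852901/2547407 (O = 7 - (-418030 + (119183 - 1*(-2256743)))/(1569788 + 3525026) = 7 - (-418030 + (119183 + 2256743))/5094814 = 7 - (-418030 + 2375926)/5094814 = 7 - 1957896/5094814 = 7 - 1*978948/2547407 = 7 - 978948/2547407 = 16852901/2547407 ≈ 6.6157)
o(d) = -36*d² (o(d) = 4*(-9*d²) = -36*d²)
o((443 + 1392)/(242 + 656))/O = (-36*(443 + 1392)²/(242 + 656)²)/(16852901/2547407) = -36*(1835/898)²*(2547407/16852901) = -36*3367225/806404*(2547407/16852901) = -30305025/201601*2547407/16852901 = -77199232820175/3397561694501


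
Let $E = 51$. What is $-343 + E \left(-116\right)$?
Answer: $-6259$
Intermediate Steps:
$-343 + E \left(-116\right) = -343 + 51 \left(-116\right) = -343 - 5916 = -6259$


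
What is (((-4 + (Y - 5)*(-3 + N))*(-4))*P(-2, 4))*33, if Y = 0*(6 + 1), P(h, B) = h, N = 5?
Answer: -3696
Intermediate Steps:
Y = 0 (Y = 0*7 = 0)
(((-4 + (Y - 5)*(-3 + N))*(-4))*P(-2, 4))*33 = (((-4 + (0 - 5)*(-3 + 5))*(-4))*(-2))*33 = (((-4 - 5*2)*(-4))*(-2))*33 = (((-4 - 10)*(-4))*(-2))*33 = (-14*(-4)*(-2))*33 = (56*(-2))*33 = -112*33 = -3696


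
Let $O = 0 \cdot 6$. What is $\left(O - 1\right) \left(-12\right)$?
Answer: $12$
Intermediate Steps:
$O = 0$
$\left(O - 1\right) \left(-12\right) = \left(0 - 1\right) \left(-12\right) = \left(-1\right) \left(-12\right) = 12$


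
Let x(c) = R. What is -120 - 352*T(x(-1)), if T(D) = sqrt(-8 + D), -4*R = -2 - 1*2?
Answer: -120 - 352*I*sqrt(7) ≈ -120.0 - 931.3*I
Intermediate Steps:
R = 1 (R = -(-2 - 1*2)/4 = -(-2 - 2)/4 = -1/4*(-4) = 1)
x(c) = 1
-120 - 352*T(x(-1)) = -120 - 352*sqrt(-8 + 1) = -120 - 352*I*sqrt(7)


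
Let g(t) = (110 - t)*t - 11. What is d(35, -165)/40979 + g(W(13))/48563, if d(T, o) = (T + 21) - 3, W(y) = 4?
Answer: 19498166/1990063177 ≈ 0.0097978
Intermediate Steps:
g(t) = -11 + t*(110 - t) (g(t) = t*(110 - t) - 11 = -11 + t*(110 - t))
d(T, o) = 18 + T (d(T, o) = (21 + T) - 3 = 18 + T)
d(35, -165)/40979 + g(W(13))/48563 = (18 + 35)/40979 + (-11 - 1*4**2 + 110*4)/48563 = 53*(1/40979) + (-11 - 1*16 + 440)*(1/48563) = 53/40979 + (-11 - 16 + 440)*(1/48563) = 53/40979 + 413*(1/48563) = 53/40979 + 413/48563 = 19498166/1990063177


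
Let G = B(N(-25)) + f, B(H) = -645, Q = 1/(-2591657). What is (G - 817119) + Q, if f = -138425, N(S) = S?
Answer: -2478113915174/2591657 ≈ -9.5619e+5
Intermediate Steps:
Q = -1/2591657 ≈ -3.8585e-7
G = -139070 (G = -645 - 138425 = -139070)
(G - 817119) + Q = (-139070 - 817119) - 1/2591657 = -956189 - 1/2591657 = -2478113915174/2591657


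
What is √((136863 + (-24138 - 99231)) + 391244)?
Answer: √404738 ≈ 636.19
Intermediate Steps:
√((136863 + (-24138 - 99231)) + 391244) = √((136863 - 123369) + 391244) = √(13494 + 391244) = √404738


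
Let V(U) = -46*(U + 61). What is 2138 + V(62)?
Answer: -3520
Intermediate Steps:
V(U) = -2806 - 46*U (V(U) = -46*(61 + U) = -2806 - 46*U)
2138 + V(62) = 2138 + (-2806 - 46*62) = 2138 + (-2806 - 2852) = 2138 - 5658 = -3520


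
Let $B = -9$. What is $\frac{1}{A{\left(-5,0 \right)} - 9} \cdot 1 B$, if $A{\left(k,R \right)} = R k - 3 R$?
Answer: $1$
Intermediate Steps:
$A{\left(k,R \right)} = - 3 R + R k$
$\frac{1}{A{\left(-5,0 \right)} - 9} \cdot 1 B = \frac{1}{0 \left(-3 - 5\right) - 9} \cdot 1 \left(-9\right) = \frac{1}{0 \left(-8\right) - 9} \cdot 1 \left(-9\right) = \frac{1}{0 - 9} \cdot 1 \left(-9\right) = \frac{1}{-9} \cdot 1 \left(-9\right) = \left(- \frac{1}{9}\right) 1 \left(-9\right) = \left(- \frac{1}{9}\right) \left(-9\right) = 1$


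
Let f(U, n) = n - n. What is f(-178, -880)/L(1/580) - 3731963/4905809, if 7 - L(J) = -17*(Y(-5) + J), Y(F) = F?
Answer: -3731963/4905809 ≈ -0.76072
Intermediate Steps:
f(U, n) = 0
L(J) = -78 + 17*J (L(J) = 7 - (-17)*(-5 + J) = 7 - (85 - 17*J) = 7 + (-85 + 17*J) = -78 + 17*J)
f(-178, -880)/L(1/580) - 3731963/4905809 = 0/(-78 + 17/580) - 3731963/4905809 = 0/(-45223/580) - 3731963/4905809 = 0*(-580/45223) - 3731963/4905809 = 0 - 3731963/4905809 = -3731963/4905809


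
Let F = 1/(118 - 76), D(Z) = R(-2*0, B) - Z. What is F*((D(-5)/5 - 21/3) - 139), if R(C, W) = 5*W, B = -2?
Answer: -7/2 ≈ -3.5000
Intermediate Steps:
D(Z) = -10 - Z (D(Z) = 5*(-2) - Z = -10 - Z)
F = 1/42 ≈ 0.023810
F*((D(-5)/5 - 21/3) - 139) = (((-10 - 1*(-5))/5 - 21/3) - 139)/42 = (((-10 + 5)*(1/5) - 21*1/3) - 139)/42 = ((-5*1/5 - 7) - 139)/42 = ((-1 - 7) - 139)/42 = (-8 - 139)/42 = (1/42)*(-147) = -7/2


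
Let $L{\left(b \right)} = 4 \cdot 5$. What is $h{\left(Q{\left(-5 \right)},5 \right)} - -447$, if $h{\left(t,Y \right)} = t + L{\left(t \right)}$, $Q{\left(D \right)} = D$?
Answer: $462$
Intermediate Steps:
$L{\left(b \right)} = 20$
$h{\left(t,Y \right)} = 20 + t$ ($h{\left(t,Y \right)} = t + 20 = 20 + t$)
$h{\left(Q{\left(-5 \right)},5 \right)} - -447 = \left(20 - 5\right) - -447 = 15 + 447 = 462$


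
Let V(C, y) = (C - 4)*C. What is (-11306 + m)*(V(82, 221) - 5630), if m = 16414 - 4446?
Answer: 507092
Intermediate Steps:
V(C, y) = C*(-4 + C) (V(C, y) = (-4 + C)*C = C*(-4 + C))
m = 11968
(-11306 + m)*(V(82, 221) - 5630) = (-11306 + 11968)*(82*(-4 + 82) - 5630) = 662*(82*78 - 5630) = 662*(6396 - 5630) = 662*766 = 507092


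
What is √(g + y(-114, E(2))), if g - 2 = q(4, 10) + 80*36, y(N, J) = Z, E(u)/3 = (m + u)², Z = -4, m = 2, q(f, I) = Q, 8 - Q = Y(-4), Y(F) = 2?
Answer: 2*√721 ≈ 53.703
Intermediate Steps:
Q = 6 (Q = 8 - 1*2 = 8 - 2 = 6)
q(f, I) = 6
E(u) = 3*(2 + u)²
y(N, J) = -4
g = 2888 (g = 2 + (6 + 80*36) = 2 + (6 + 2880) = 2 + 2886 = 2888)
√(g + y(-114, E(2))) = √(2888 - 4) = √2884 = 2*√721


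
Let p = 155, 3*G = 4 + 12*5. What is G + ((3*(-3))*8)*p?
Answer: -33416/3 ≈ -11139.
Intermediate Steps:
G = 64/3 (G = (4 + 12*5)/3 = (4 + 60)/3 = (⅓)*64 = 64/3 ≈ 21.333)
G + ((3*(-3))*8)*p = 64/3 + ((3*(-3))*8)*155 = 64/3 - 9*8*155 = 64/3 - 72*155 = 64/3 - 11160 = -33416/3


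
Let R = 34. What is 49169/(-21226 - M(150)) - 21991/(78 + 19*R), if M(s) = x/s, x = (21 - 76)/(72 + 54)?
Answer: -1898993595259/58089610756 ≈ -32.691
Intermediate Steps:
x = -55/126 ≈ -0.43651
M(s) = -55/(126*s)
49169/(-21226 - M(150)) - 21991/(78 + 19*R) = 49169/(-21226 - (-55)/(126*150)) - 21991/(78 + 19*34) = 49169/(-21226 - (-55)/(126*150)) - 21991/(78 + 646) = 49169/(-21226 - 1*(-11/3780)) - 21991/724 = 49169/(-21226 + 11/3780) - 21991*1/724 = 49169/(-80234269/3780) - 21991/724 = 49169*(-3780/80234269) - 21991/724 = -185858820/80234269 - 21991/724 = -1898993595259/58089610756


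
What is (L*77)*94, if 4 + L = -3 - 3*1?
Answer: -72380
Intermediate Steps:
L = -10 (L = -4 + (-3 - 3*1) = -4 + (-3 - 3) = -4 - 6 = -10)
(L*77)*94 = -10*77*94 = -770*94 = -72380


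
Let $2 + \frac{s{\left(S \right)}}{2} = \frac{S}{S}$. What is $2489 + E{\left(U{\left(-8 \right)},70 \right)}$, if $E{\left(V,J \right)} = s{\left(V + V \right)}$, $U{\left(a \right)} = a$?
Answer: $2487$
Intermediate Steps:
$s{\left(S \right)} = -2$ ($s{\left(S \right)} = -4 + 2 \frac{S}{S} = -4 + 2 \cdot 1 = -4 + 2 = -2$)
$E{\left(V,J \right)} = -2$
$2489 + E{\left(U{\left(-8 \right)},70 \right)} = 2489 - 2 = 2487$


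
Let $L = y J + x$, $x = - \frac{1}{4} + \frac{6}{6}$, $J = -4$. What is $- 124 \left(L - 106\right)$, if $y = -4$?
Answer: $11067$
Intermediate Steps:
$x = \frac{3}{4}$ ($x = \left(-1\right) \frac{1}{4} + 6 \cdot \frac{1}{6} = - \frac{1}{4} + 1 = \frac{3}{4} \approx 0.75$)
$L = \frac{67}{4}$ ($L = \left(-4\right) \left(-4\right) + \frac{3}{4} = 16 + \frac{3}{4} = \frac{67}{4} \approx 16.75$)
$- 124 \left(L - 106\right) = - 124 \left(\frac{67}{4} - 106\right) = \left(-124\right) \left(- \frac{357}{4}\right) = 11067$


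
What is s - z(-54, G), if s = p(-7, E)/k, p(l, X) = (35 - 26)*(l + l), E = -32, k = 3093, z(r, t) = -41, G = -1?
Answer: 42229/1031 ≈ 40.959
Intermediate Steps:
p(l, X) = 18*l (p(l, X) = 9*(2*l) = 18*l)
s = -42/1031 (s = (18*(-7))/3093 = -126*1/3093 = -42/1031 ≈ -0.040737)
s - z(-54, G) = -42/1031 - 1*(-41) = -42/1031 + 41 = 42229/1031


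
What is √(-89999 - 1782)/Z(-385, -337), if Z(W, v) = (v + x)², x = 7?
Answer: I*√91781/108900 ≈ 0.0027819*I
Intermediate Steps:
Z(W, v) = (7 + v)² (Z(W, v) = (v + 7)² = (7 + v)²)
√(-89999 - 1782)/Z(-385, -337) = √(-89999 - 1782)/((7 - 337)²) = √(-91781)/((-330)²) = (I*√91781)/108900 = (I*√91781)*(1/108900) = I*√91781/108900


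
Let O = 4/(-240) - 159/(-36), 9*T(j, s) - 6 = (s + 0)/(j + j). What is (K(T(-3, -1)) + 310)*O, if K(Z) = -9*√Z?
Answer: 1364 - 11*√222/5 ≈ 1331.2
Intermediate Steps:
T(j, s) = ⅔ + s/(18*j) (T(j, s) = ⅔ + ((s + 0)/(j + j))/9 = ⅔ + (s/((2*j)))/9 = ⅔ + (s*(1/(2*j)))/9 = ⅔ + (s/(2*j))/9 = ⅔ + s/(18*j))
O = 22/5 (O = 4*(-1/240) - 159*(-1/36) = -1/60 + 53/12 = 22/5 ≈ 4.4000)
(K(T(-3, -1)) + 310)*O = (-9*√74*√(-1/(-3))/6 + 310)*(22/5) = (-9*√222/18 + 310)*(22/5) = (-√222/2 + 310)*(22/5) = (310 - √222/2)*(22/5) = 1364 - 11*√222/5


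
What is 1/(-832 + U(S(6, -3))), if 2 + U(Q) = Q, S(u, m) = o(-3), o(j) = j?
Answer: -1/837 ≈ -0.0011947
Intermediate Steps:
S(u, m) = -3
U(Q) = -2 + Q
1/(-832 + U(S(6, -3))) = 1/(-832 + (-2 - 3)) = 1/(-832 - 5) = 1/(-837) = -1/837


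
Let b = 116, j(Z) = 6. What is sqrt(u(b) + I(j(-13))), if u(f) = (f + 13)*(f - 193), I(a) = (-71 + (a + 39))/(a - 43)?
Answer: I*sqrt(13597315)/37 ≈ 99.661*I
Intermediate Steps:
I(a) = (-32 + a)/(-43 + a) (I(a) = (-71 + (39 + a))/(-43 + a) = (-32 + a)/(-43 + a))
u(f) = (-193 + f)*(13 + f) (u(f) = (13 + f)*(-193 + f) = (-193 + f)*(13 + f))
sqrt(u(b) + I(j(-13))) = sqrt((-2509 + 116**2 - 180*116) + (-32 + 6)/(-43 + 6)) = sqrt((-2509 + 13456 - 20880) - 26/(-37)) = sqrt(-9933 - 1/37*(-26)) = sqrt(-9933 + 26/37) = sqrt(-367495/37) = I*sqrt(13597315)/37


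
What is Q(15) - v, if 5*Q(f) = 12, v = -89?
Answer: 457/5 ≈ 91.400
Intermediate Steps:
Q(f) = 12/5 (Q(f) = (⅕)*12 = 12/5)
Q(15) - v = 12/5 - 1*(-89) = 12/5 + 89 = 457/5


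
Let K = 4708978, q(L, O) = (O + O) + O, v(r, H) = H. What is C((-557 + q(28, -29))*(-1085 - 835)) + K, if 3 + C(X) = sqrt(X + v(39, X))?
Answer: 4708975 + 32*sqrt(2415) ≈ 4.7105e+6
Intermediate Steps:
q(L, O) = 3*O (q(L, O) = 2*O + O = 3*O)
C(X) = -3 + sqrt(2)*sqrt(X) (C(X) = -3 + sqrt(X + X) = -3 + sqrt(2*X) = -3 + sqrt(2)*sqrt(X))
C((-557 + q(28, -29))*(-1085 - 835)) + K = (-3 + sqrt(2)*sqrt((-557 + 3*(-29))*(-1085 - 835))) + 4708978 = (-3 + sqrt(2)*sqrt((-557 - 87)*(-1920))) + 4708978 = (-3 + sqrt(2)*sqrt(-644*(-1920))) + 4708978 = (-3 + sqrt(2)*sqrt(1236480)) + 4708978 = (-3 + sqrt(2)*(16*sqrt(4830))) + 4708978 = (-3 + 32*sqrt(2415)) + 4708978 = 4708975 + 32*sqrt(2415)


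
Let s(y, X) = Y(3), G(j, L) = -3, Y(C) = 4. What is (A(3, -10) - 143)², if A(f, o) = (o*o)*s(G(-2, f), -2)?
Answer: 66049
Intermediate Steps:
s(y, X) = 4
A(f, o) = 4*o² (A(f, o) = (o*o)*4 = o²*4 = 4*o²)
(A(3, -10) - 143)² = (4*(-10)² - 143)² = (4*100 - 143)² = (400 - 143)² = 257² = 66049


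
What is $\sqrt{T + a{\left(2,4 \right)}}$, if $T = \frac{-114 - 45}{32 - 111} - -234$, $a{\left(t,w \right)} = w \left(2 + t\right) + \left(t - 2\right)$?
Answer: $\frac{\sqrt{1572811}}{79} \approx 15.875$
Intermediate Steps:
$a{\left(t,w \right)} = -2 + t + w \left(2 + t\right)$ ($a{\left(t,w \right)} = w \left(2 + t\right) + \left(-2 + t\right) = -2 + t + w \left(2 + t\right)$)
$T = \frac{18645}{79}$ ($T = - \frac{159}{-79} + 234 = \left(-159\right) \left(- \frac{1}{79}\right) + 234 = \frac{159}{79} + 234 = \frac{18645}{79} \approx 236.01$)
$\sqrt{T + a{\left(2,4 \right)}} = \sqrt{\frac{18645}{79} + \left(-2 + 2 + 2 \cdot 4 + 2 \cdot 4\right)} = \sqrt{\frac{18645}{79} + \left(-2 + 2 + 8 + 8\right)} = \sqrt{\frac{18645}{79} + 16} = \sqrt{\frac{19909}{79}} = \frac{\sqrt{1572811}}{79}$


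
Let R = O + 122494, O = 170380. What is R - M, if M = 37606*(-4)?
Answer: 443298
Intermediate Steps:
M = -150424
R = 292874 (R = 170380 + 122494 = 292874)
R - M = 292874 - 1*(-150424) = 292874 + 150424 = 443298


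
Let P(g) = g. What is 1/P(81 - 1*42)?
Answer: 1/39 ≈ 0.025641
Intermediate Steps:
1/P(81 - 1*42) = 1/(81 - 1*42) = 1/(81 - 42) = 1/39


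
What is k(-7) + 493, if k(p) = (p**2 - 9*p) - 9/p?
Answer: 4244/7 ≈ 606.29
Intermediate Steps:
k(p) = p**2 - 9*p - 9/p
k(-7) + 493 = (-9 + (-7)**2*(-9 - 7))/(-7) + 493 = -(-9 + 49*(-16))/7 + 493 = -(-9 - 784)/7 + 493 = -1/7*(-793) + 493 = 793/7 + 493 = 4244/7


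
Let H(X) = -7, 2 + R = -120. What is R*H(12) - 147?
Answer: 707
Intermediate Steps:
R = -122 (R = -2 - 120 = -122)
R*H(12) - 147 = -122*(-7) - 147 = 854 - 147 = 707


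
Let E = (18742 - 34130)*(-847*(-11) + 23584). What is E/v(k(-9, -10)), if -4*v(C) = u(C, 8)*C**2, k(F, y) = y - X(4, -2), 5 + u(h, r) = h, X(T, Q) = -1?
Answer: -337520392/189 ≈ -1.7858e+6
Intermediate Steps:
u(h, r) = -5 + h
k(F, y) = 1 + y (k(F, y) = y - 1*(-1) = y + 1 = 1 + y)
E = -506280588 (E = -15388*(9317 + 23584) = -15388*32901 = -506280588)
v(C) = -C**2*(-5 + C)/4 (v(C) = -(-5 + C)*C**2/4 = -C**2*(-5 + C)/4)
E/v(k(-9, -10)) = -506280588*4/((1 - 10)**2*(5 - (1 - 10))) = -506280588*4/(81*(5 - 1*(-9))) = -506280588*4/(81*(5 + 9)) = -506280588/((1/4)*81*14) = -506280588/567/2 = -506280588*2/567 = -337520392/189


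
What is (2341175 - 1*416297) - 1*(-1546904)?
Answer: 3471782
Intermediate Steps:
(2341175 - 1*416297) - 1*(-1546904) = (2341175 - 416297) + 1546904 = 1924878 + 1546904 = 3471782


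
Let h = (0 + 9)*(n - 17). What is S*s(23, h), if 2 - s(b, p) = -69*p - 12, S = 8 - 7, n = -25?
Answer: -26068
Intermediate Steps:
S = 1
h = -378 (h = (0 + 9)*(-25 - 17) = 9*(-42) = -378)
s(b, p) = 14 + 69*p (s(b, p) = 2 - (-69*p - 12) = 2 - (-12 - 69*p) = 2 + (12 + 69*p) = 14 + 69*p)
S*s(23, h) = 1*(14 + 69*(-378)) = 1*(14 - 26082) = 1*(-26068) = -26068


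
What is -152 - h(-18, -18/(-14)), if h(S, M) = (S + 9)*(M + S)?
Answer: -2117/7 ≈ -302.43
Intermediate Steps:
h(S, M) = (9 + S)*(M + S)
-152 - h(-18, -18/(-14)) = -152 - ((-18)² + 9*(-18/(-14)) + 9*(-18) - 18/(-14)*(-18)) = -152 - (324 + 9*(-18*(-1/14)) - 162 - 18*(-1/14)*(-18)) = -152 - (324 + 9*(9/7) - 162 + (9/7)*(-18)) = -152 - (324 + 81/7 - 162 - 162/7) = -152 - 1*1053/7 = -152 - 1053/7 = -2117/7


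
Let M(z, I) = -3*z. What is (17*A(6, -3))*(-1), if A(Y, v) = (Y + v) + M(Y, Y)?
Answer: 255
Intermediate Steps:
A(Y, v) = v - 2*Y (A(Y, v) = (Y + v) - 3*Y = v - 2*Y)
(17*A(6, -3))*(-1) = (17*(-3 - 2*6))*(-1) = (17*(-3 - 12))*(-1) = (17*(-15))*(-1) = -255*(-1) = 255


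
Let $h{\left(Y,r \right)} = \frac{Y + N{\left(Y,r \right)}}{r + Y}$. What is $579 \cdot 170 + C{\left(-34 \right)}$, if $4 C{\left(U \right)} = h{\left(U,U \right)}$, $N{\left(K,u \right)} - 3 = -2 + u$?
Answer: $\frac{26773027}{272} \approx 98430.0$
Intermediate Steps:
$N{\left(K,u \right)} = 1 + u$ ($N{\left(K,u \right)} = 3 + \left(-2 + u\right) = 1 + u$)
$h{\left(Y,r \right)} = \frac{1 + Y + r}{Y + r}$ ($h{\left(Y,r \right)} = \frac{Y + \left(1 + r\right)}{r + Y} = \frac{1 + Y + r}{Y + r}$)
$C{\left(U \right)} = \frac{1 + 2 U}{8 U}$ ($C{\left(U \right)} = \frac{\frac{1}{U + U} \left(1 + U + U\right)}{4} = \frac{\frac{1}{2 U} \left(1 + 2 U\right)}{4} = \frac{\frac{1}{2} \frac{1}{U} \left(1 + 2 U\right)}{4} = \frac{1 + 2 U}{8 U}$)
$579 \cdot 170 + C{\left(-34 \right)} = 579 \cdot 170 + \frac{1 + 2 \left(-34\right)}{8 \left(-34\right)} = 98430 + \frac{1}{8} \left(- \frac{1}{34}\right) \left(1 - 68\right) = 98430 + \frac{1}{8} \left(- \frac{1}{34}\right) \left(-67\right) = 98430 + \frac{67}{272} = \frac{26773027}{272}$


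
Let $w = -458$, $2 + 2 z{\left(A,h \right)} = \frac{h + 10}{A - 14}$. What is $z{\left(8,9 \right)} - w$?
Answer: $\frac{5465}{12} \approx 455.42$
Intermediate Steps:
$z{\left(A,h \right)} = -1 + \frac{10 + h}{2 \left(-14 + A\right)}$ ($z{\left(A,h \right)} = -1 + \frac{\left(h + 10\right) \frac{1}{A - 14}}{2} = -1 + \frac{\left(10 + h\right) \frac{1}{-14 + A}}{2} = -1 + \frac{\frac{1}{-14 + A} \left(10 + h\right)}{2} = -1 + \frac{10 + h}{2 \left(-14 + A\right)}$)
$z{\left(8,9 \right)} - w = \frac{19 + \frac{1}{2} \cdot 9 - 8}{-14 + 8} - -458 = \frac{19 + \frac{9}{2} - 8}{-6} + 458 = \left(- \frac{1}{6}\right) \frac{31}{2} + 458 = - \frac{31}{12} + 458 = \frac{5465}{12}$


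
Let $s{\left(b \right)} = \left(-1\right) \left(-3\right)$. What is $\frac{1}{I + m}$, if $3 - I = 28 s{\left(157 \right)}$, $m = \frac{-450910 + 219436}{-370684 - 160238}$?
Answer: $- \frac{88487}{7128868} \approx -0.012412$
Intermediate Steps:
$s{\left(b \right)} = 3$
$m = \frac{38579}{88487}$ ($m = - \frac{231474}{-530922} = \left(-231474\right) \left(- \frac{1}{530922}\right) = \frac{38579}{88487} \approx 0.43599$)
$I = -81$ ($I = 3 - 28 \cdot 3 = 3 - 84 = -81$)
$\frac{1}{I + m} = \frac{1}{-81 + \frac{38579}{88487}} = \frac{1}{- \frac{7128868}{88487}} = - \frac{88487}{7128868}$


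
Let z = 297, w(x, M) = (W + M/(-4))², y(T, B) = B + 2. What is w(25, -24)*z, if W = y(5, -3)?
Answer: 7425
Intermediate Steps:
y(T, B) = 2 + B
W = -1 (W = 2 - 3 = -1)
w(x, M) = (-1 - M/4)² (w(x, M) = (-1 + M/(-4))² = (-1 + M*(-¼))² = (-1 - M/4)²)
w(25, -24)*z = ((4 - 24)²/16)*297 = ((1/16)*(-20)²)*297 = ((1/16)*400)*297 = 25*297 = 7425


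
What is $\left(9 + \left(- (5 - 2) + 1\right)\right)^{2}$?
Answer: $49$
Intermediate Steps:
$\left(9 + \left(- (5 - 2) + 1\right)\right)^{2} = \left(9 + \left(\left(-1\right) 3 + 1\right)\right)^{2} = \left(9 + \left(-3 + 1\right)\right)^{2} = \left(9 - 2\right)^{2} = 7^{2} = 49$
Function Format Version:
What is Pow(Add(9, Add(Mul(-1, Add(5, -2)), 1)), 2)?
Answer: 49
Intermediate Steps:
Pow(Add(9, Add(Mul(-1, Add(5, -2)), 1)), 2) = Pow(Add(9, Add(Mul(-1, 3), 1)), 2) = Pow(Add(9, Add(-3, 1)), 2) = Pow(Add(9, -2), 2) = Pow(7, 2) = 49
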